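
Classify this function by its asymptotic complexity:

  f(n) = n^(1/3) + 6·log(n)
O(n^(1/3))

The dominant term in n^(1/3) + 6·log(n) is n^(1/3), which is Θ(n^(1/3)).
Lower-order terms (6·log(n)) are asymptotically negligible.
Constants are absorbed, so the tightest bound is O(n^(1/3)).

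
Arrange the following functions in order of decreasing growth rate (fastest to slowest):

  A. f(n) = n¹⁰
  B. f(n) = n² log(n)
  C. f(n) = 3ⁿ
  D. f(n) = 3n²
C > A > B > D

Comparing growth rates:
C = 3ⁿ is O(3ⁿ)
A = n¹⁰ is O(n¹⁰)
B = n² log(n) is O(n² log n)
D = 3n² is O(n²)

Therefore, the order from fastest to slowest is: C > A > B > D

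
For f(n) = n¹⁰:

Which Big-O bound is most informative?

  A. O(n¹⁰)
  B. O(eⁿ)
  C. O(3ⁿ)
A

f(n) = n¹⁰ is O(n¹⁰).
All listed options are valid Big-O bounds (upper bounds),
but O(n¹⁰) is the tightest (smallest valid bound).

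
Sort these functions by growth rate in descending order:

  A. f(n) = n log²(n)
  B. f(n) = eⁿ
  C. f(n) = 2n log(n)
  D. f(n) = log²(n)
B > A > C > D

Comparing growth rates:
B = eⁿ is O(eⁿ)
A = n log²(n) is O(n log² n)
C = 2n log(n) is O(n log n)
D = log²(n) is O(log² n)

Therefore, the order from fastest to slowest is: B > A > C > D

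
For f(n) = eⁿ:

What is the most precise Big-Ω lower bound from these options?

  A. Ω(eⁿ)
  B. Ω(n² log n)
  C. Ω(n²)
A

f(n) = eⁿ is Ω(eⁿ).
All listed options are valid Big-Ω bounds (lower bounds),
but Ω(eⁿ) is the tightest (largest valid bound).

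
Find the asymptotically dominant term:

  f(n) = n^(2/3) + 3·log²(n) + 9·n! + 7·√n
9·n!

Looking at each term:
  - n^(2/3) is O(n^(2/3))
  - 3·log²(n) is O(log² n)
  - 9·n! is O(n!)
  - 7·√n is O(√n)

The term 9·n! (O(n!)) grows fastest and dominates all others.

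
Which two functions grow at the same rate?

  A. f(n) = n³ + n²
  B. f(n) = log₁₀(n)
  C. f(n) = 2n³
A and C

Examining each function:
  A. n³ + n² is O(n³)
  B. log₁₀(n) is O(log n)
  C. 2n³ is O(n³)

Functions A and C both have the same complexity class.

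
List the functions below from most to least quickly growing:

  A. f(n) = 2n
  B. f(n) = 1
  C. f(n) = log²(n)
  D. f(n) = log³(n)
A > D > C > B

Comparing growth rates:
A = 2n is O(n)
D = log³(n) is O(log³ n)
C = log²(n) is O(log² n)
B = 1 is O(1)

Therefore, the order from fastest to slowest is: A > D > C > B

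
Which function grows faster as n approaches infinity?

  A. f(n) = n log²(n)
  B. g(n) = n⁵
B

f(n) = n log²(n) is O(n log² n), while g(n) = n⁵ is O(n⁵).
Since O(n⁵) grows faster than O(n log² n), g(n) dominates.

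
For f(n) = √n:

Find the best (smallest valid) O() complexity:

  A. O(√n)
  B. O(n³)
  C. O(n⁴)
A

f(n) = √n is O(√n).
All listed options are valid Big-O bounds (upper bounds),
but O(√n) is the tightest (smallest valid bound).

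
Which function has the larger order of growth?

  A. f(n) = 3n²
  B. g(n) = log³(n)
A

f(n) = 3n² is O(n²), while g(n) = log³(n) is O(log³ n).
Since O(n²) grows faster than O(log³ n), f(n) dominates.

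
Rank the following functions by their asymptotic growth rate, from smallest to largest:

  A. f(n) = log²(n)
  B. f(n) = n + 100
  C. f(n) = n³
A < B < C

Comparing growth rates:
A = log²(n) is O(log² n)
B = n + 100 is O(n)
C = n³ is O(n³)

Therefore, the order from slowest to fastest is: A < B < C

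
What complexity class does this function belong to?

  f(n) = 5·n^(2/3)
O(n^(2/3))

The dominant term in 5·n^(2/3) is 5·n^(2/3), which is Θ(n^(2/3)).
Constants are absorbed, so the tightest bound is O(n^(2/3)).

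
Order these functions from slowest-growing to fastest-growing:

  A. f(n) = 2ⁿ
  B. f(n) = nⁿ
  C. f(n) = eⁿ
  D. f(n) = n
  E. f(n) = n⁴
D < E < A < C < B

Comparing growth rates:
D = n is O(n)
E = n⁴ is O(n⁴)
A = 2ⁿ is O(2ⁿ)
C = eⁿ is O(eⁿ)
B = nⁿ is O(nⁿ)

Therefore, the order from slowest to fastest is: D < E < A < C < B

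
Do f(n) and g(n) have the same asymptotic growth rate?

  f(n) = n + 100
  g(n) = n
True

f(n) = n + 100 and g(n) = n are both O(n).
Since they have the same asymptotic growth rate, f(n) = Θ(g(n)) is true.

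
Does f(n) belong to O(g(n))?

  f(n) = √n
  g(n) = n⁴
True

f(n) = √n is O(√n), and g(n) = n⁴ is O(n⁴).
Since O(√n) ⊆ O(n⁴) (f grows no faster than g), f(n) = O(g(n)) is true.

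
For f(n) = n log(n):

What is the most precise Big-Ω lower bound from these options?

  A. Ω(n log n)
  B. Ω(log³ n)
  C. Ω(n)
A

f(n) = n log(n) is Ω(n log n).
All listed options are valid Big-Ω bounds (lower bounds),
but Ω(n log n) is the tightest (largest valid bound).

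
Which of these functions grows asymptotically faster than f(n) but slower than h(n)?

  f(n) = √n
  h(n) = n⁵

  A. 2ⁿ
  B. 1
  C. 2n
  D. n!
C

We need g(n) with √n = o(g(n)) and g(n) = o(n⁵), i.e. O(√n) ≺ g ≺ O(n⁵).
Check each option:
  A. 2ⁿ — O(2ⁿ) does not grow strictly slower than h(n)
  B. 1 — O(1) does not grow strictly faster than f(n)
  C. 2n — O(n) is strictly between O(√n) and O(n⁵) ✓
  D. n! — O(n!) does not grow strictly slower than h(n)

Only option C (2n) lies strictly between.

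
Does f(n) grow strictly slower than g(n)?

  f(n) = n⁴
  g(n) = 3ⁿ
True

f(n) = n⁴ is O(n⁴), and g(n) = 3ⁿ is O(3ⁿ).
Since O(n⁴) grows strictly slower than O(3ⁿ), f(n) = o(g(n)) is true.
This means lim(n→∞) f(n)/g(n) = 0.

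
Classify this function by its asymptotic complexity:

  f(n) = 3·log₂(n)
O(log n)

The dominant term in 3·log₂(n) is 3·log₂(n), which is Θ(log n).
Constants are absorbed, so the tightest bound is O(log n).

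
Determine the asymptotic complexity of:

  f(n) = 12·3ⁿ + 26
O(3ⁿ)

The dominant term in 12·3ⁿ + 26 is 12·3ⁿ, which is Θ(3ⁿ).
Lower-order terms (26) are asymptotically negligible.
Constants are absorbed, so the tightest bound is O(3ⁿ).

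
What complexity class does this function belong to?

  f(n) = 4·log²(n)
O(log² n)

The dominant term in 4·log²(n) is 4·log²(n), which is Θ(log² n).
Constants are absorbed, so the tightest bound is O(log² n).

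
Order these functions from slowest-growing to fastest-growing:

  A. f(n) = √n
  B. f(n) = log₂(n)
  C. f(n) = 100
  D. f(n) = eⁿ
C < B < A < D

Comparing growth rates:
C = 100 is O(1)
B = log₂(n) is O(log n)
A = √n is O(√n)
D = eⁿ is O(eⁿ)

Therefore, the order from slowest to fastest is: C < B < A < D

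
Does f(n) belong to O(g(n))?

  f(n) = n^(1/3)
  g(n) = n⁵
True

f(n) = n^(1/3) is O(n^(1/3)), and g(n) = n⁵ is O(n⁵).
Since O(n^(1/3)) ⊆ O(n⁵) (f grows no faster than g), f(n) = O(g(n)) is true.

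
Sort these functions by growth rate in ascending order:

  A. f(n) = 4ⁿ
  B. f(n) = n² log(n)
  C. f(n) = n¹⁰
B < C < A

Comparing growth rates:
B = n² log(n) is O(n² log n)
C = n¹⁰ is O(n¹⁰)
A = 4ⁿ is O(4ⁿ)

Therefore, the order from slowest to fastest is: B < C < A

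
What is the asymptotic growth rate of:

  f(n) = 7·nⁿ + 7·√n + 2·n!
Θ(nⁿ)

Order the terms by growth rate: 7·√n ≺ 2·n! ≺ 7·nⁿ.
The fastest-growing term 7·nⁿ dominates as n → ∞; dropping its constant factor gives Θ(nⁿ).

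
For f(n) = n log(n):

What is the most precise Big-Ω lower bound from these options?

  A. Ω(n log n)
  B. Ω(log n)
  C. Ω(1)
A

f(n) = n log(n) is Ω(n log n).
All listed options are valid Big-Ω bounds (lower bounds),
but Ω(n log n) is the tightest (largest valid bound).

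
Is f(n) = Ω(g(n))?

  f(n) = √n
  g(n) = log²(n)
True

f(n) = √n is O(√n), and g(n) = log²(n) is O(log² n).
Since O(√n) grows at least as fast as O(log² n), f(n) = Ω(g(n)) is true.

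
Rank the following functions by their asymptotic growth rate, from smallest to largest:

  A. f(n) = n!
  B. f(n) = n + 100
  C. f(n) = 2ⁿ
B < C < A

Comparing growth rates:
B = n + 100 is O(n)
C = 2ⁿ is O(2ⁿ)
A = n! is O(n!)

Therefore, the order from slowest to fastest is: B < C < A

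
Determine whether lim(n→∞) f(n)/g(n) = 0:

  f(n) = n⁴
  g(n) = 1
False

f(n) = n⁴ is O(n⁴), and g(n) = 1 is O(1).
Since O(n⁴) grows faster than or equal to O(1), f(n) = o(g(n)) is false.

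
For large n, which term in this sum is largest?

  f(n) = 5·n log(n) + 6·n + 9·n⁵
9·n⁵

Looking at each term:
  - 5·n log(n) is O(n log n)
  - 6·n is O(n)
  - 9·n⁵ is O(n⁵)

The term 9·n⁵ (O(n⁵)) grows fastest and dominates all others.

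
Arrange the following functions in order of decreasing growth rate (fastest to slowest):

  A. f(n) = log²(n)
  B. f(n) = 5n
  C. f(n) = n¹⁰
C > B > A

Comparing growth rates:
C = n¹⁰ is O(n¹⁰)
B = 5n is O(n)
A = log²(n) is O(log² n)

Therefore, the order from fastest to slowest is: C > B > A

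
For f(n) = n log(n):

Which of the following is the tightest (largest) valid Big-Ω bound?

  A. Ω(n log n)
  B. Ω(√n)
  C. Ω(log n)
A

f(n) = n log(n) is Ω(n log n).
All listed options are valid Big-Ω bounds (lower bounds),
but Ω(n log n) is the tightest (largest valid bound).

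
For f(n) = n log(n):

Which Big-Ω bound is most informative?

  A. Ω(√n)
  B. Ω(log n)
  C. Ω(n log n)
C

f(n) = n log(n) is Ω(n log n).
All listed options are valid Big-Ω bounds (lower bounds),
but Ω(n log n) is the tightest (largest valid bound).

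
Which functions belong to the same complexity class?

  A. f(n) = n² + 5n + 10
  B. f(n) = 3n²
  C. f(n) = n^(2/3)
A and B

Examining each function:
  A. n² + 5n + 10 is O(n²)
  B. 3n² is O(n²)
  C. n^(2/3) is O(n^(2/3))

Functions A and B both have the same complexity class.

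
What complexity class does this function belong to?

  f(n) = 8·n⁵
O(n⁵)

The dominant term in 8·n⁵ is 8·n⁵, which is Θ(n⁵).
Constants are absorbed, so the tightest bound is O(n⁵).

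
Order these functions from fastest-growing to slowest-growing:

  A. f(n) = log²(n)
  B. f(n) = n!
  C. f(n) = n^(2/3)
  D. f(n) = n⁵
B > D > C > A

Comparing growth rates:
B = n! is O(n!)
D = n⁵ is O(n⁵)
C = n^(2/3) is O(n^(2/3))
A = log²(n) is O(log² n)

Therefore, the order from fastest to slowest is: B > D > C > A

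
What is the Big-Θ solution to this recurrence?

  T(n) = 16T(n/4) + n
Θ(n²)

Master Theorem: a = 16, b = 4, f(n) = n.
Compute the critical exponent d = log₄(16) = 2.
Compare f(n) = Θ(n) against n^d:
  k = 1 < d = 2, so f(n) = O(n^(d-ε)) — Case 1.
  The recursion cost dominates: T(n) = Θ(n^d) = Θ(n²).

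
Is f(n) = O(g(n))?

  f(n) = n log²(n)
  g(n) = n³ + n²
True

f(n) = n log²(n) is O(n log² n), and g(n) = n³ + n² is O(n³).
Since O(n log² n) ⊆ O(n³) (f grows no faster than g), f(n) = O(g(n)) is true.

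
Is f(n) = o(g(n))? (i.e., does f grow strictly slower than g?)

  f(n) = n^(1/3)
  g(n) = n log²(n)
True

f(n) = n^(1/3) is O(n^(1/3)), and g(n) = n log²(n) is O(n log² n).
Since O(n^(1/3)) grows strictly slower than O(n log² n), f(n) = o(g(n)) is true.
This means lim(n→∞) f(n)/g(n) = 0.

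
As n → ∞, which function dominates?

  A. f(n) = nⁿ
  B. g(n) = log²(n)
A

f(n) = nⁿ is O(nⁿ), while g(n) = log²(n) is O(log² n).
Since O(nⁿ) grows faster than O(log² n), f(n) dominates.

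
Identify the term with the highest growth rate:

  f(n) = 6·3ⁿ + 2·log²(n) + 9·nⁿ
9·nⁿ

Looking at each term:
  - 6·3ⁿ is O(3ⁿ)
  - 2·log²(n) is O(log² n)
  - 9·nⁿ is O(nⁿ)

The term 9·nⁿ (O(nⁿ)) grows fastest and dominates all others.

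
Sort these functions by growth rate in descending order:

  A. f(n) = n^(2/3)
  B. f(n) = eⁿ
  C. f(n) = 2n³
B > C > A

Comparing growth rates:
B = eⁿ is O(eⁿ)
C = 2n³ is O(n³)
A = n^(2/3) is O(n^(2/3))

Therefore, the order from fastest to slowest is: B > C > A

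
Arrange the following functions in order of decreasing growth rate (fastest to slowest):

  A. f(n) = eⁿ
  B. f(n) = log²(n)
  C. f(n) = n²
A > C > B

Comparing growth rates:
A = eⁿ is O(eⁿ)
C = n² is O(n²)
B = log²(n) is O(log² n)

Therefore, the order from fastest to slowest is: A > C > B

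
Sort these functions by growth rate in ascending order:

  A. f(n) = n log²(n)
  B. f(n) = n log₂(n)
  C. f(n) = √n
C < B < A

Comparing growth rates:
C = √n is O(√n)
B = n log₂(n) is O(n log n)
A = n log²(n) is O(n log² n)

Therefore, the order from slowest to fastest is: C < B < A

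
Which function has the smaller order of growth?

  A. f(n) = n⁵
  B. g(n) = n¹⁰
A

f(n) = n⁵ is O(n⁵), while g(n) = n¹⁰ is O(n¹⁰).
Since O(n⁵) grows slower than O(n¹⁰), f(n) is dominated.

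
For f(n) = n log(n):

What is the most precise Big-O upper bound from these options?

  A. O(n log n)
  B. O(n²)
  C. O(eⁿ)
A

f(n) = n log(n) is O(n log n).
All listed options are valid Big-O bounds (upper bounds),
but O(n log n) is the tightest (smallest valid bound).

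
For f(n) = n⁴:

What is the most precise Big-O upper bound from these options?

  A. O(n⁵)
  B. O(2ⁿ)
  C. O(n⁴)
C

f(n) = n⁴ is O(n⁴).
All listed options are valid Big-O bounds (upper bounds),
but O(n⁴) is the tightest (smallest valid bound).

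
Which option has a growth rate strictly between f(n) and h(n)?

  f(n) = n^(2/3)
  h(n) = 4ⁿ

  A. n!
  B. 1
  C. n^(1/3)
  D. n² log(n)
D

We need g(n) with n^(2/3) = o(g(n)) and g(n) = o(4ⁿ), i.e. O(n^(2/3)) ≺ g ≺ O(4ⁿ).
Check each option:
  A. n! — O(n!) does not grow strictly slower than h(n)
  B. 1 — O(1) does not grow strictly faster than f(n)
  C. n^(1/3) — O(n^(1/3)) does not grow strictly faster than f(n)
  D. n² log(n) — O(n² log n) is strictly between O(n^(2/3)) and O(4ⁿ) ✓

Only option D (n² log(n)) lies strictly between.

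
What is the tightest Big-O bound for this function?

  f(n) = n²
O(n²)

The dominant term in n² is n², which is Θ(n²).
Constants are absorbed, so the tightest bound is O(n²).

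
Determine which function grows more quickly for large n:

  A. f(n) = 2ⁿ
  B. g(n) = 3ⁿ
B

f(n) = 2ⁿ is O(2ⁿ), while g(n) = 3ⁿ is O(3ⁿ).
Since O(3ⁿ) grows faster than O(2ⁿ), g(n) dominates.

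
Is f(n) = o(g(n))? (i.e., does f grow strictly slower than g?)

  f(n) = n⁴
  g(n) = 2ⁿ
True

f(n) = n⁴ is O(n⁴), and g(n) = 2ⁿ is O(2ⁿ).
Since O(n⁴) grows strictly slower than O(2ⁿ), f(n) = o(g(n)) is true.
This means lim(n→∞) f(n)/g(n) = 0.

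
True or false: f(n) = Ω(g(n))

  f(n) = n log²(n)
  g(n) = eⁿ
False

f(n) = n log²(n) is O(n log² n), and g(n) = eⁿ is O(eⁿ).
Since O(n log² n) grows slower than O(eⁿ), f(n) = Ω(g(n)) is false.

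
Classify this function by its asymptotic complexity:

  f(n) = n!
O(n!)

The dominant term in n! is n!, which is Θ(n!).
Constants are absorbed, so the tightest bound is O(n!).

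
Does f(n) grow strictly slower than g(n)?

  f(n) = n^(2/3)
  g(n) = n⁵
True

f(n) = n^(2/3) is O(n^(2/3)), and g(n) = n⁵ is O(n⁵).
Since O(n^(2/3)) grows strictly slower than O(n⁵), f(n) = o(g(n)) is true.
This means lim(n→∞) f(n)/g(n) = 0.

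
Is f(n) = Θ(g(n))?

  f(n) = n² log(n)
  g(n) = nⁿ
False

f(n) = n² log(n) is O(n² log n), and g(n) = nⁿ is O(nⁿ).
Since they have different growth rates, f(n) = Θ(g(n)) is false.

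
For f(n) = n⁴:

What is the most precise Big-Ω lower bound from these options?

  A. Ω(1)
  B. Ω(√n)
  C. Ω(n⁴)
C

f(n) = n⁴ is Ω(n⁴).
All listed options are valid Big-Ω bounds (lower bounds),
but Ω(n⁴) is the tightest (largest valid bound).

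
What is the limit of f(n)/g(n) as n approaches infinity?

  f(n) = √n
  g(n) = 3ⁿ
0

Since √n (O(√n)) grows slower than 3ⁿ (O(3ⁿ)),
the ratio f(n)/g(n) → 0 as n → ∞.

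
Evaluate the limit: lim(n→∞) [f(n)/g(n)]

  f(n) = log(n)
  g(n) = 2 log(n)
1/2

Since log(n) and 2 log(n) have the same growth rate (O(log n)),
the ratio converges to a constant: 1/2.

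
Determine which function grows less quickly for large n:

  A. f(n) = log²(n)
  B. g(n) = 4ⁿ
A

f(n) = log²(n) is O(log² n), while g(n) = 4ⁿ is O(4ⁿ).
Since O(log² n) grows slower than O(4ⁿ), f(n) is dominated.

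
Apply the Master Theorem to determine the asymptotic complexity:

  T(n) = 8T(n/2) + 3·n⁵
Θ(n⁵)

Master Theorem: a = 8, b = 2, f(n) = 3·n⁵.
Compute the critical exponent d = log₂(8) = 3.
Compare f(n) = Θ(n⁵) against n^d:
  k = 5 > d = 3, so f(n) = Ω(n^(d+ε)) — Case 3.
  Regularity: a·(n/b)^5/n^5 = a/b^5 = 8/32 < 1 ✓.
  The top-level work dominates: T(n) = Θ(f(n)) = Θ(n⁵).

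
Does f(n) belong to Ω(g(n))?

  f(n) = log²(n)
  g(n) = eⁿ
False

f(n) = log²(n) is O(log² n), and g(n) = eⁿ is O(eⁿ).
Since O(log² n) grows slower than O(eⁿ), f(n) = Ω(g(n)) is false.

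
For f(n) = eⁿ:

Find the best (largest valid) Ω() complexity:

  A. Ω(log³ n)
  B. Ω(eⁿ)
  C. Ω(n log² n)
B

f(n) = eⁿ is Ω(eⁿ).
All listed options are valid Big-Ω bounds (lower bounds),
but Ω(eⁿ) is the tightest (largest valid bound).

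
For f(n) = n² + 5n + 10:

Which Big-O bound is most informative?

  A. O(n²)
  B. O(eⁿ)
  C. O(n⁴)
A

f(n) = n² + 5n + 10 is O(n²).
All listed options are valid Big-O bounds (upper bounds),
but O(n²) is the tightest (smallest valid bound).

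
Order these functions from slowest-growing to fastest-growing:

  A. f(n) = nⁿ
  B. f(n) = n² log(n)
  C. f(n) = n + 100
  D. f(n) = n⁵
C < B < D < A

Comparing growth rates:
C = n + 100 is O(n)
B = n² log(n) is O(n² log n)
D = n⁵ is O(n⁵)
A = nⁿ is O(nⁿ)

Therefore, the order from slowest to fastest is: C < B < D < A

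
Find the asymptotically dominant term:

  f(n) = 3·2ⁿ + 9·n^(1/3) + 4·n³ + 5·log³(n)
3·2ⁿ

Looking at each term:
  - 3·2ⁿ is O(2ⁿ)
  - 9·n^(1/3) is O(n^(1/3))
  - 4·n³ is O(n³)
  - 5·log³(n) is O(log³ n)

The term 3·2ⁿ (O(2ⁿ)) grows fastest and dominates all others.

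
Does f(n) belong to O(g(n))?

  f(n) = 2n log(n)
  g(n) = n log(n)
True

f(n) = 2n log(n) and g(n) = n log(n) are both O(n log n).
Big-O permits equal growth rates (f ≤ c·g for some c), so f(n) = O(g(n)) is true.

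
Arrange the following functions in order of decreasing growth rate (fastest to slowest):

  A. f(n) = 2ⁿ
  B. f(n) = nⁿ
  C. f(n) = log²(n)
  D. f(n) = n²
B > A > D > C

Comparing growth rates:
B = nⁿ is O(nⁿ)
A = 2ⁿ is O(2ⁿ)
D = n² is O(n²)
C = log²(n) is O(log² n)

Therefore, the order from fastest to slowest is: B > A > D > C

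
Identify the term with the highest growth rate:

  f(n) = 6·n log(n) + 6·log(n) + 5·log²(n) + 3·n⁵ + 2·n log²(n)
3·n⁵

Looking at each term:
  - 6·n log(n) is O(n log n)
  - 6·log(n) is O(log n)
  - 5·log²(n) is O(log² n)
  - 3·n⁵ is O(n⁵)
  - 2·n log²(n) is O(n log² n)

The term 3·n⁵ (O(n⁵)) grows fastest and dominates all others.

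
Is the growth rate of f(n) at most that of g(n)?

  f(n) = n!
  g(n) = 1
False

f(n) = n! is O(n!), and g(n) = 1 is O(1).
Since O(n!) grows faster than O(1), f(n) = O(g(n)) is false.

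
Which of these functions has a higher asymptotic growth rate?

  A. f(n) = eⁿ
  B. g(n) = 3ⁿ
B

f(n) = eⁿ is O(eⁿ), while g(n) = 3ⁿ is O(3ⁿ).
Since O(3ⁿ) grows faster than O(eⁿ), g(n) dominates.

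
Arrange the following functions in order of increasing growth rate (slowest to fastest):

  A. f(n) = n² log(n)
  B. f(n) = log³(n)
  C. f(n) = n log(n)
B < C < A

Comparing growth rates:
B = log³(n) is O(log³ n)
C = n log(n) is O(n log n)
A = n² log(n) is O(n² log n)

Therefore, the order from slowest to fastest is: B < C < A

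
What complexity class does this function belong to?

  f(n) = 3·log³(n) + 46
O(log³ n)

The dominant term in 3·log³(n) + 46 is 3·log³(n), which is Θ(log³ n).
Lower-order terms (46) are asymptotically negligible.
Constants are absorbed, so the tightest bound is O(log³ n).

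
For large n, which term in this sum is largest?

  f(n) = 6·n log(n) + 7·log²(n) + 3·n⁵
3·n⁵

Looking at each term:
  - 6·n log(n) is O(n log n)
  - 7·log²(n) is O(log² n)
  - 3·n⁵ is O(n⁵)

The term 3·n⁵ (O(n⁵)) grows fastest and dominates all others.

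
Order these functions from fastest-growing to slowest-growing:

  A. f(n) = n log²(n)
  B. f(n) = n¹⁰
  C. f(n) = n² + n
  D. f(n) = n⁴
B > D > C > A

Comparing growth rates:
B = n¹⁰ is O(n¹⁰)
D = n⁴ is O(n⁴)
C = n² + n is O(n²)
A = n log²(n) is O(n log² n)

Therefore, the order from fastest to slowest is: B > D > C > A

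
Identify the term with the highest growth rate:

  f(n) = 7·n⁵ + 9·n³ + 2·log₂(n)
7·n⁵

Looking at each term:
  - 7·n⁵ is O(n⁵)
  - 9·n³ is O(n³)
  - 2·log₂(n) is O(log n)

The term 7·n⁵ (O(n⁵)) grows fastest and dominates all others.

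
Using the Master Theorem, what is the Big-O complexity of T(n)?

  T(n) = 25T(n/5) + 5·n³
Θ(n³)

Master Theorem: a = 25, b = 5, f(n) = 5·n³.
Compute the critical exponent d = log₅(25) = 2.
Compare f(n) = Θ(n³) against n^d:
  k = 3 > d = 2, so f(n) = Ω(n^(d+ε)) — Case 3.
  Regularity: a·(n/b)^3/n^3 = a/b^3 = 25/125 < 1 ✓.
  The top-level work dominates: T(n) = Θ(f(n)) = Θ(n³).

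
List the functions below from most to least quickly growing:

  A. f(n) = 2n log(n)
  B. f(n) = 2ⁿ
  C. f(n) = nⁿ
C > B > A

Comparing growth rates:
C = nⁿ is O(nⁿ)
B = 2ⁿ is O(2ⁿ)
A = 2n log(n) is O(n log n)

Therefore, the order from fastest to slowest is: C > B > A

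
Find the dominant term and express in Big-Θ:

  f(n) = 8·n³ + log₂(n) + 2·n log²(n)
Θ(n³)

Order the terms by growth rate: log₂(n) ≺ 2·n log²(n) ≺ 8·n³.
The fastest-growing term 8·n³ dominates as n → ∞; dropping its constant factor gives Θ(n³).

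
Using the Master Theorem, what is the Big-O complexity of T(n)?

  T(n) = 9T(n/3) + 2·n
Θ(n²)

Master Theorem: a = 9, b = 3, f(n) = 2·n.
Compute the critical exponent d = log₃(9) = 2.
Compare f(n) = Θ(n) against n^d:
  k = 1 < d = 2, so f(n) = O(n^(d-ε)) — Case 1.
  The recursion cost dominates: T(n) = Θ(n^d) = Θ(n²).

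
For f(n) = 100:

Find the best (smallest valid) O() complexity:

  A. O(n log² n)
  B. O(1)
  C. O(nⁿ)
B

f(n) = 100 is O(1).
All listed options are valid Big-O bounds (upper bounds),
but O(1) is the tightest (smallest valid bound).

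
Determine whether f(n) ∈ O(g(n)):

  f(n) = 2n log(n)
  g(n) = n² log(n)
True

f(n) = 2n log(n) is O(n log n), and g(n) = n² log(n) is O(n² log n).
Since O(n log n) ⊆ O(n² log n) (f grows no faster than g), f(n) = O(g(n)) is true.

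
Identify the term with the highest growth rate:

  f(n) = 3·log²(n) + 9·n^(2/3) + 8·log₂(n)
9·n^(2/3)

Looking at each term:
  - 3·log²(n) is O(log² n)
  - 9·n^(2/3) is O(n^(2/3))
  - 8·log₂(n) is O(log n)

The term 9·n^(2/3) (O(n^(2/3))) grows fastest and dominates all others.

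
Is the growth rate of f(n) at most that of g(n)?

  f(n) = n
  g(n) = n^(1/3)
False

f(n) = n is O(n), and g(n) = n^(1/3) is O(n^(1/3)).
Since O(n) grows faster than O(n^(1/3)), f(n) = O(g(n)) is false.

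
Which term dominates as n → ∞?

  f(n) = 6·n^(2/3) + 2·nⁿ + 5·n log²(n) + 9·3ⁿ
2·nⁿ

Looking at each term:
  - 6·n^(2/3) is O(n^(2/3))
  - 2·nⁿ is O(nⁿ)
  - 5·n log²(n) is O(n log² n)
  - 9·3ⁿ is O(3ⁿ)

The term 2·nⁿ (O(nⁿ)) grows fastest and dominates all others.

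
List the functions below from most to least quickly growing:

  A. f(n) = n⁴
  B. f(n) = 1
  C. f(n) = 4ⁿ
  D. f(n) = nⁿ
D > C > A > B

Comparing growth rates:
D = nⁿ is O(nⁿ)
C = 4ⁿ is O(4ⁿ)
A = n⁴ is O(n⁴)
B = 1 is O(1)

Therefore, the order from fastest to slowest is: D > C > A > B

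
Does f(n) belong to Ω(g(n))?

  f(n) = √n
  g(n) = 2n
False

f(n) = √n is O(√n), and g(n) = 2n is O(n).
Since O(√n) grows slower than O(n), f(n) = Ω(g(n)) is false.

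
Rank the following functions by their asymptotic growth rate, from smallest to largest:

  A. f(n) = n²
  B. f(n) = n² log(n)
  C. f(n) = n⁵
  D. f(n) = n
D < A < B < C

Comparing growth rates:
D = n is O(n)
A = n² is O(n²)
B = n² log(n) is O(n² log n)
C = n⁵ is O(n⁵)

Therefore, the order from slowest to fastest is: D < A < B < C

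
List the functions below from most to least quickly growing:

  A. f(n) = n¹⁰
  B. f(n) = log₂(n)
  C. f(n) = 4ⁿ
C > A > B

Comparing growth rates:
C = 4ⁿ is O(4ⁿ)
A = n¹⁰ is O(n¹⁰)
B = log₂(n) is O(log n)

Therefore, the order from fastest to slowest is: C > A > B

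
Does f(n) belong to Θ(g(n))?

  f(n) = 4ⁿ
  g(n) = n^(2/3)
False

f(n) = 4ⁿ is O(4ⁿ), and g(n) = n^(2/3) is O(n^(2/3)).
Since they have different growth rates, f(n) = Θ(g(n)) is false.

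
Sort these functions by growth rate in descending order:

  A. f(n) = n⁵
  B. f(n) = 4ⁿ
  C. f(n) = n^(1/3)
B > A > C

Comparing growth rates:
B = 4ⁿ is O(4ⁿ)
A = n⁵ is O(n⁵)
C = n^(1/3) is O(n^(1/3))

Therefore, the order from fastest to slowest is: B > A > C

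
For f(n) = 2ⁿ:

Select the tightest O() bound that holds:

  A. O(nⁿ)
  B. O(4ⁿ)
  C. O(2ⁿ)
C

f(n) = 2ⁿ is O(2ⁿ).
All listed options are valid Big-O bounds (upper bounds),
but O(2ⁿ) is the tightest (smallest valid bound).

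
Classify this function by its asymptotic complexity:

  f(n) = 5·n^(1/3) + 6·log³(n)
O(n^(1/3))

The dominant term in 5·n^(1/3) + 6·log³(n) is 5·n^(1/3), which is Θ(n^(1/3)).
Lower-order terms (6·log³(n)) are asymptotically negligible.
Constants are absorbed, so the tightest bound is O(n^(1/3)).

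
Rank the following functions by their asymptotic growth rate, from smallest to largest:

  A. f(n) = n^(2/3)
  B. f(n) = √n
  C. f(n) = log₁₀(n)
C < B < A

Comparing growth rates:
C = log₁₀(n) is O(log n)
B = √n is O(√n)
A = n^(2/3) is O(n^(2/3))

Therefore, the order from slowest to fastest is: C < B < A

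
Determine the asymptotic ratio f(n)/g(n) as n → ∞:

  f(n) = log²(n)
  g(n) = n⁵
0

Since log²(n) (O(log² n)) grows slower than n⁵ (O(n⁵)),
the ratio f(n)/g(n) → 0 as n → ∞.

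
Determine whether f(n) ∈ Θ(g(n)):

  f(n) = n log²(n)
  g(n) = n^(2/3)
False

f(n) = n log²(n) is O(n log² n), and g(n) = n^(2/3) is O(n^(2/3)).
Since they have different growth rates, f(n) = Θ(g(n)) is false.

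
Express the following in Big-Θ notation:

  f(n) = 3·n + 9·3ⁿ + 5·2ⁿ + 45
Θ(3ⁿ)

Order the terms by growth rate: 45 ≺ 3·n ≺ 5·2ⁿ ≺ 9·3ⁿ.
The fastest-growing term 9·3ⁿ dominates as n → ∞; dropping its constant factor gives Θ(3ⁿ).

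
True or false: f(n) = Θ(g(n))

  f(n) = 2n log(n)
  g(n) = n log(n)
True

f(n) = 2n log(n) and g(n) = n log(n) are both O(n log n).
Since they have the same asymptotic growth rate, f(n) = Θ(g(n)) is true.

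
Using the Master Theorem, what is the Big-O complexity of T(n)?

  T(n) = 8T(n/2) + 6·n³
Θ(n³ log n)

Master Theorem: a = 8, b = 2, f(n) = 6·n³.
Compute the critical exponent d = log₂(8) = 3.
Compare f(n) = Θ(n³) against n^d:
  k = 3 = d, so f(n) = Θ(n^d) — Case 2.
  Work is balanced across levels: T(n) = Θ(n^d log n) = Θ(n³ log n).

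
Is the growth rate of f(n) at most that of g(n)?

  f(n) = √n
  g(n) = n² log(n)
True

f(n) = √n is O(√n), and g(n) = n² log(n) is O(n² log n).
Since O(√n) ⊆ O(n² log n) (f grows no faster than g), f(n) = O(g(n)) is true.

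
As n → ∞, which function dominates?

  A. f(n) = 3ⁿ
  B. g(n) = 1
A

f(n) = 3ⁿ is O(3ⁿ), while g(n) = 1 is O(1).
Since O(3ⁿ) grows faster than O(1), f(n) dominates.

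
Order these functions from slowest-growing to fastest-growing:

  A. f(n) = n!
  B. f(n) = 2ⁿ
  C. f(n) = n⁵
C < B < A

Comparing growth rates:
C = n⁵ is O(n⁵)
B = 2ⁿ is O(2ⁿ)
A = n! is O(n!)

Therefore, the order from slowest to fastest is: C < B < A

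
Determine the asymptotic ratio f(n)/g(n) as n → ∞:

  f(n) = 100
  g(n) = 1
100

Since 100 and 1 have the same growth rate (O(1)),
the ratio converges to a constant: 100.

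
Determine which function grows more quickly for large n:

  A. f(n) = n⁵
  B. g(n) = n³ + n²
A

f(n) = n⁵ is O(n⁵), while g(n) = n³ + n² is O(n³).
Since O(n⁵) grows faster than O(n³), f(n) dominates.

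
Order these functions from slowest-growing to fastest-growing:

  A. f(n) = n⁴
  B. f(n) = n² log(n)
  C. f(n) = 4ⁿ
B < A < C

Comparing growth rates:
B = n² log(n) is O(n² log n)
A = n⁴ is O(n⁴)
C = 4ⁿ is O(4ⁿ)

Therefore, the order from slowest to fastest is: B < A < C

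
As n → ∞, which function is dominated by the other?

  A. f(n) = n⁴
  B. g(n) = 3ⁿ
A

f(n) = n⁴ is O(n⁴), while g(n) = 3ⁿ is O(3ⁿ).
Since O(n⁴) grows slower than O(3ⁿ), f(n) is dominated.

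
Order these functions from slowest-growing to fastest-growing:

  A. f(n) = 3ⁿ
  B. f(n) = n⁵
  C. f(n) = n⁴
C < B < A

Comparing growth rates:
C = n⁴ is O(n⁴)
B = n⁵ is O(n⁵)
A = 3ⁿ is O(3ⁿ)

Therefore, the order from slowest to fastest is: C < B < A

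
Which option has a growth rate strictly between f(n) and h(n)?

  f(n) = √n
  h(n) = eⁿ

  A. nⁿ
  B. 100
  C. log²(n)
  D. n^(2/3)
D

We need g(n) with √n = o(g(n)) and g(n) = o(eⁿ), i.e. O(√n) ≺ g ≺ O(eⁿ).
Check each option:
  A. nⁿ — O(nⁿ) does not grow strictly slower than h(n)
  B. 100 — O(1) does not grow strictly faster than f(n)
  C. log²(n) — O(log² n) does not grow strictly faster than f(n)
  D. n^(2/3) — O(n^(2/3)) is strictly between O(√n) and O(eⁿ) ✓

Only option D (n^(2/3)) lies strictly between.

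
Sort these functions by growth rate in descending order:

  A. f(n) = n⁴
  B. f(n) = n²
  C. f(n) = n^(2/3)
A > B > C

Comparing growth rates:
A = n⁴ is O(n⁴)
B = n² is O(n²)
C = n^(2/3) is O(n^(2/3))

Therefore, the order from fastest to slowest is: A > B > C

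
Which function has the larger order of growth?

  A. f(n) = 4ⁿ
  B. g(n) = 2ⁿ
A

f(n) = 4ⁿ is O(4ⁿ), while g(n) = 2ⁿ is O(2ⁿ).
Since O(4ⁿ) grows faster than O(2ⁿ), f(n) dominates.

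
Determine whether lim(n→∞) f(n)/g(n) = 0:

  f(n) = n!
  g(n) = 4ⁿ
False

f(n) = n! is O(n!), and g(n) = 4ⁿ is O(4ⁿ).
Since O(n!) grows faster than or equal to O(4ⁿ), f(n) = o(g(n)) is false.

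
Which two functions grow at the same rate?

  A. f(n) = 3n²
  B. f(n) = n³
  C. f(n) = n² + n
A and C

Examining each function:
  A. 3n² is O(n²)
  B. n³ is O(n³)
  C. n² + n is O(n²)

Functions A and C both have the same complexity class.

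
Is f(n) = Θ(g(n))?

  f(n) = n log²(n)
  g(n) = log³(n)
False

f(n) = n log²(n) is O(n log² n), and g(n) = log³(n) is O(log³ n).
Since they have different growth rates, f(n) = Θ(g(n)) is false.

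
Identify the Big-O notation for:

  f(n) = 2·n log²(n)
O(n log² n)

The dominant term in 2·n log²(n) is 2·n log²(n), which is Θ(n log² n).
Constants are absorbed, so the tightest bound is O(n log² n).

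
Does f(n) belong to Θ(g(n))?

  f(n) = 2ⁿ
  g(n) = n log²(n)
False

f(n) = 2ⁿ is O(2ⁿ), and g(n) = n log²(n) is O(n log² n).
Since they have different growth rates, f(n) = Θ(g(n)) is false.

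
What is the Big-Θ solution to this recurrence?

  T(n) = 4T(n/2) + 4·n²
Θ(n² log n)

Master Theorem: a = 4, b = 2, f(n) = 4·n².
Compute the critical exponent d = log₂(4) = 2.
Compare f(n) = Θ(n²) against n^d:
  k = 2 = d, so f(n) = Θ(n^d) — Case 2.
  Work is balanced across levels: T(n) = Θ(n^d log n) = Θ(n² log n).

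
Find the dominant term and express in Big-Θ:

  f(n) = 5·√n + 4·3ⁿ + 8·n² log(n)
Θ(3ⁿ)

Order the terms by growth rate: 5·√n ≺ 8·n² log(n) ≺ 4·3ⁿ.
The fastest-growing term 4·3ⁿ dominates as n → ∞; dropping its constant factor gives Θ(3ⁿ).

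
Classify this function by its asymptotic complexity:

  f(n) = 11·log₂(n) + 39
O(log n)

The dominant term in 11·log₂(n) + 39 is 11·log₂(n), which is Θ(log n).
Lower-order terms (39) are asymptotically negligible.
Constants are absorbed, so the tightest bound is O(log n).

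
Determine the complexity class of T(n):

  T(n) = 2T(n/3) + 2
Θ(n^log₃(2))

Master Theorem: a = 2, b = 3, f(n) = 2.
Compute the critical exponent d = log₃(2) = 0.631.
Compare f(n) = Θ(1) against n^d:
  k = 0 < d = 0.631, so f(n) = O(n^(d-ε)) — Case 1.
  The recursion cost dominates: T(n) = Θ(n^d) = Θ(n^log₃(2)).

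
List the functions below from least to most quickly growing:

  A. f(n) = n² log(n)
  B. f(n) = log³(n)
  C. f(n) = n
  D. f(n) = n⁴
B < C < A < D

Comparing growth rates:
B = log³(n) is O(log³ n)
C = n is O(n)
A = n² log(n) is O(n² log n)
D = n⁴ is O(n⁴)

Therefore, the order from slowest to fastest is: B < C < A < D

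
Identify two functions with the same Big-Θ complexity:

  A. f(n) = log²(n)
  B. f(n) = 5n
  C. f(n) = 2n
B and C

Examining each function:
  A. log²(n) is O(log² n)
  B. 5n is O(n)
  C. 2n is O(n)

Functions B and C both have the same complexity class.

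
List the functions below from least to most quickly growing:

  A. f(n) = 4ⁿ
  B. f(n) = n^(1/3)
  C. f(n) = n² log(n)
B < C < A

Comparing growth rates:
B = n^(1/3) is O(n^(1/3))
C = n² log(n) is O(n² log n)
A = 4ⁿ is O(4ⁿ)

Therefore, the order from slowest to fastest is: B < C < A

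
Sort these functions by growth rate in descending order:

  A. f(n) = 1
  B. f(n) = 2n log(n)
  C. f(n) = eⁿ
C > B > A

Comparing growth rates:
C = eⁿ is O(eⁿ)
B = 2n log(n) is O(n log n)
A = 1 is O(1)

Therefore, the order from fastest to slowest is: C > B > A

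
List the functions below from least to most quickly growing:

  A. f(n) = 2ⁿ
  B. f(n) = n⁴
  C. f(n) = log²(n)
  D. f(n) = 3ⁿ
C < B < A < D

Comparing growth rates:
C = log²(n) is O(log² n)
B = n⁴ is O(n⁴)
A = 2ⁿ is O(2ⁿ)
D = 3ⁿ is O(3ⁿ)

Therefore, the order from slowest to fastest is: C < B < A < D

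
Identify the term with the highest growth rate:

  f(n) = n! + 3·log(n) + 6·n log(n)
n!

Looking at each term:
  - n! is O(n!)
  - 3·log(n) is O(log n)
  - 6·n log(n) is O(n log n)

The term n! (O(n!)) grows fastest and dominates all others.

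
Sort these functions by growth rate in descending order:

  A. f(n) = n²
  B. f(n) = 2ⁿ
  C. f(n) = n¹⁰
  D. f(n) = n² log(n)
B > C > D > A

Comparing growth rates:
B = 2ⁿ is O(2ⁿ)
C = n¹⁰ is O(n¹⁰)
D = n² log(n) is O(n² log n)
A = n² is O(n²)

Therefore, the order from fastest to slowest is: B > C > D > A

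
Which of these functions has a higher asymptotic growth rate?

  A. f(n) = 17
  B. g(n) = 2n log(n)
B

f(n) = 17 is O(1), while g(n) = 2n log(n) is O(n log n).
Since O(n log n) grows faster than O(1), g(n) dominates.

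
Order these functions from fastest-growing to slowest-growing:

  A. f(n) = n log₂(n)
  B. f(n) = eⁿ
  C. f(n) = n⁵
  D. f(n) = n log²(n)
B > C > D > A

Comparing growth rates:
B = eⁿ is O(eⁿ)
C = n⁵ is O(n⁵)
D = n log²(n) is O(n log² n)
A = n log₂(n) is O(n log n)

Therefore, the order from fastest to slowest is: B > C > D > A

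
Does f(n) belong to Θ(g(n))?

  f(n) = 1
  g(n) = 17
True

f(n) = 1 and g(n) = 17 are both O(1).
Since they have the same asymptotic growth rate, f(n) = Θ(g(n)) is true.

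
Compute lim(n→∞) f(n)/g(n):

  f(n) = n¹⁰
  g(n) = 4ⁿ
0

Since n¹⁰ (O(n¹⁰)) grows slower than 4ⁿ (O(4ⁿ)),
the ratio f(n)/g(n) → 0 as n → ∞.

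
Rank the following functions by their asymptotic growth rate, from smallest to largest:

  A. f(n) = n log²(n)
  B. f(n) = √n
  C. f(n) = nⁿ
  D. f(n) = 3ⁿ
B < A < D < C

Comparing growth rates:
B = √n is O(√n)
A = n log²(n) is O(n log² n)
D = 3ⁿ is O(3ⁿ)
C = nⁿ is O(nⁿ)

Therefore, the order from slowest to fastest is: B < A < D < C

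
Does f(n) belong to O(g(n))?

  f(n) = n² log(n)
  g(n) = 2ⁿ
True

f(n) = n² log(n) is O(n² log n), and g(n) = 2ⁿ is O(2ⁿ).
Since O(n² log n) ⊆ O(2ⁿ) (f grows no faster than g), f(n) = O(g(n)) is true.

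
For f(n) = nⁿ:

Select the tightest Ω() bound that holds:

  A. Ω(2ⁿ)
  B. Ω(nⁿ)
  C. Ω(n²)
B

f(n) = nⁿ is Ω(nⁿ).
All listed options are valid Big-Ω bounds (lower bounds),
but Ω(nⁿ) is the tightest (largest valid bound).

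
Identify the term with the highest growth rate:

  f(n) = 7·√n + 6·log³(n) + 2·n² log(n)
2·n² log(n)

Looking at each term:
  - 7·√n is O(√n)
  - 6·log³(n) is O(log³ n)
  - 2·n² log(n) is O(n² log n)

The term 2·n² log(n) (O(n² log n)) grows fastest and dominates all others.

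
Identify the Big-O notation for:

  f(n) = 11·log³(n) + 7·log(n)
O(log³ n)

The dominant term in 11·log³(n) + 7·log(n) is 11·log³(n), which is Θ(log³ n).
Lower-order terms (7·log(n)) are asymptotically negligible.
Constants are absorbed, so the tightest bound is O(log³ n).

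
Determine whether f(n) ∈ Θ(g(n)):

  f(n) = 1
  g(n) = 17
True

f(n) = 1 and g(n) = 17 are both O(1).
Since they have the same asymptotic growth rate, f(n) = Θ(g(n)) is true.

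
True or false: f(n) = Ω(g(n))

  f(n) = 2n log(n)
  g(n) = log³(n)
True

f(n) = 2n log(n) is O(n log n), and g(n) = log³(n) is O(log³ n).
Since O(n log n) grows at least as fast as O(log³ n), f(n) = Ω(g(n)) is true.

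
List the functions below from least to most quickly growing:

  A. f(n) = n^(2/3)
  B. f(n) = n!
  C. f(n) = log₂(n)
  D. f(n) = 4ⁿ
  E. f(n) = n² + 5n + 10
C < A < E < D < B

Comparing growth rates:
C = log₂(n) is O(log n)
A = n^(2/3) is O(n^(2/3))
E = n² + 5n + 10 is O(n²)
D = 4ⁿ is O(4ⁿ)
B = n! is O(n!)

Therefore, the order from slowest to fastest is: C < A < E < D < B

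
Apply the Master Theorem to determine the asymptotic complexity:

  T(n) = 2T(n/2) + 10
Θ(n)

Master Theorem: a = 2, b = 2, f(n) = 10.
Compute the critical exponent d = log₂(2) = 1.
Compare f(n) = Θ(1) against n^d:
  k = 0 < d = 1, so f(n) = O(n^(d-ε)) — Case 1.
  The recursion cost dominates: T(n) = Θ(n^d) = Θ(n).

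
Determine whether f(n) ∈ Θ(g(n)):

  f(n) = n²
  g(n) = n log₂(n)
False

f(n) = n² is O(n²), and g(n) = n log₂(n) is O(n log n).
Since they have different growth rates, f(n) = Θ(g(n)) is false.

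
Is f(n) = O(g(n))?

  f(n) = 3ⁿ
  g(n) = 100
False

f(n) = 3ⁿ is O(3ⁿ), and g(n) = 100 is O(1).
Since O(3ⁿ) grows faster than O(1), f(n) = O(g(n)) is false.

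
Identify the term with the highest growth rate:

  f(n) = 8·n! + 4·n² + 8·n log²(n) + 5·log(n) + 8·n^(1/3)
8·n!

Looking at each term:
  - 8·n! is O(n!)
  - 4·n² is O(n²)
  - 8·n log²(n) is O(n log² n)
  - 5·log(n) is O(log n)
  - 8·n^(1/3) is O(n^(1/3))

The term 8·n! (O(n!)) grows fastest and dominates all others.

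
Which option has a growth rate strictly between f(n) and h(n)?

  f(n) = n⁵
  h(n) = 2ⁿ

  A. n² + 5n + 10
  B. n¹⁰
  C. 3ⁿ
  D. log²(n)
B

We need g(n) with n⁵ = o(g(n)) and g(n) = o(2ⁿ), i.e. O(n⁵) ≺ g ≺ O(2ⁿ).
Check each option:
  A. n² + 5n + 10 — O(n²) does not grow strictly faster than f(n)
  B. n¹⁰ — O(n¹⁰) is strictly between O(n⁵) and O(2ⁿ) ✓
  C. 3ⁿ — O(3ⁿ) does not grow strictly slower than h(n)
  D. log²(n) — O(log² n) does not grow strictly faster than f(n)

Only option B (n¹⁰) lies strictly between.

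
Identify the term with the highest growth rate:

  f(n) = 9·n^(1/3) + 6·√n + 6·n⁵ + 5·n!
5·n!

Looking at each term:
  - 9·n^(1/3) is O(n^(1/3))
  - 6·√n is O(√n)
  - 6·n⁵ is O(n⁵)
  - 5·n! is O(n!)

The term 5·n! (O(n!)) grows fastest and dominates all others.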